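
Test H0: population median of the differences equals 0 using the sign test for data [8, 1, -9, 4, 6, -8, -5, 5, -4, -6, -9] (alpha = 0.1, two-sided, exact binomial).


Step 1: Discard zero differences. Original n = 11; n_eff = number of nonzero differences = 11.
Nonzero differences (with sign): +8, +1, -9, +4, +6, -8, -5, +5, -4, -6, -9
Step 2: Count signs: positive = 5, negative = 6.
Step 3: Under H0: P(positive) = 0.5, so the number of positives S ~ Bin(11, 0.5).
Step 4: Two-sided exact p-value = sum of Bin(11,0.5) probabilities at or below the observed probability = 1.000000.
Step 5: alpha = 0.1. fail to reject H0.

n_eff = 11, pos = 5, neg = 6, p = 1.000000, fail to reject H0.


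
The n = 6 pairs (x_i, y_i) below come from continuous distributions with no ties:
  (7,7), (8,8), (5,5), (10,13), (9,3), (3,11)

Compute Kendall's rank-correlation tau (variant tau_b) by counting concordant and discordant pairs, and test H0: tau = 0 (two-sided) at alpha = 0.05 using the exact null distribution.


Step 1: Enumerate the 15 unordered pairs (i,j) with i<j and classify each by sign(x_j-x_i) * sign(y_j-y_i).
  (1,2):dx=+1,dy=+1->C; (1,3):dx=-2,dy=-2->C; (1,4):dx=+3,dy=+6->C; (1,5):dx=+2,dy=-4->D
  (1,6):dx=-4,dy=+4->D; (2,3):dx=-3,dy=-3->C; (2,4):dx=+2,dy=+5->C; (2,5):dx=+1,dy=-5->D
  (2,6):dx=-5,dy=+3->D; (3,4):dx=+5,dy=+8->C; (3,5):dx=+4,dy=-2->D; (3,6):dx=-2,dy=+6->D
  (4,5):dx=-1,dy=-10->C; (4,6):dx=-7,dy=-2->C; (5,6):dx=-6,dy=+8->D
Step 2: C = 8, D = 7, total pairs = 15.
Step 3: tau = (C - D)/(n(n-1)/2) = (8 - 7)/15 = 0.066667.
Step 4: Exact two-sided p-value (enumerate n! = 720 permutations of y under H0): p = 1.000000.
Step 5: alpha = 0.05. fail to reject H0.

tau_b = 0.0667 (C=8, D=7), p = 1.000000, fail to reject H0.


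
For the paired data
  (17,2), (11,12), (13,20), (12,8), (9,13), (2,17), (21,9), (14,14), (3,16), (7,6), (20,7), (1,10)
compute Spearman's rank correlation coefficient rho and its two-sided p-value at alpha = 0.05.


Step 1: Rank x and y separately (midranks; no ties here).
rank(x): 17->10, 11->6, 13->8, 12->7, 9->5, 2->2, 21->12, 14->9, 3->3, 7->4, 20->11, 1->1
rank(y): 2->1, 12->7, 20->12, 8->4, 13->8, 17->11, 9->5, 14->9, 16->10, 6->2, 7->3, 10->6
Step 2: d_i = R_x(i) - R_y(i); compute d_i^2.
  (10-1)^2=81, (6-7)^2=1, (8-12)^2=16, (7-4)^2=9, (5-8)^2=9, (2-11)^2=81, (12-5)^2=49, (9-9)^2=0, (3-10)^2=49, (4-2)^2=4, (11-3)^2=64, (1-6)^2=25
sum(d^2) = 388.
Step 3: rho = 1 - 6*388 / (12*(12^2 - 1)) = 1 - 2328/1716 = -0.356643.
Step 4: Under H0, t = rho * sqrt((n-2)/(1-rho^2)) = -1.2072 ~ t(10).
Step 5: Two-sided p-value from the t-distribution with 10 df = 0.255138.
Step 6: alpha = 0.05. fail to reject H0.

rho = -0.3566, p = 0.255138, fail to reject H0 at alpha = 0.05.


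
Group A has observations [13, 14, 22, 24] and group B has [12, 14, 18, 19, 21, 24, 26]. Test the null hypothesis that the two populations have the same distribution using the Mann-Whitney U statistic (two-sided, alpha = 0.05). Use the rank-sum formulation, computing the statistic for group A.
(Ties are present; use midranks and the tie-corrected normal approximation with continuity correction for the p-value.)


Step 1: Combine and sort all 11 observations; assign midranks.
sorted (value, group): (12,Y), (13,X), (14,X), (14,Y), (18,Y), (19,Y), (21,Y), (22,X), (24,X), (24,Y), (26,Y)
ranks: 12->1, 13->2, 14->3.5, 14->3.5, 18->5, 19->6, 21->7, 22->8, 24->9.5, 24->9.5, 26->11
Step 2: Rank sum for X: R1 = 2 + 3.5 + 8 + 9.5 = 23.
Step 3: U_X = R1 - n1(n1+1)/2 = 23 - 4*5/2 = 23 - 10 = 13.
       U_Y = n1*n2 - U_X = 28 - 13 = 15.
Step 4: Ties are present, so use the tie-corrected normal approximation (with continuity correction) for the p-value.
Step 5: p-value = 0.924376; compare to alpha = 0.05. fail to reject H0.

U_X = 13, p = 0.924376, fail to reject H0 at alpha = 0.05.


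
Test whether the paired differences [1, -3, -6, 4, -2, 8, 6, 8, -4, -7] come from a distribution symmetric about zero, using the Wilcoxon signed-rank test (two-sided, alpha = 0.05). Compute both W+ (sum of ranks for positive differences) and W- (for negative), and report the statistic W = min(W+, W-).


Step 1: Drop any zero differences (none here) and take |d_i|.
|d| = [1, 3, 6, 4, 2, 8, 6, 8, 4, 7]
Step 2: Midrank |d_i| (ties get averaged ranks).
ranks: |1|->1, |3|->3, |6|->6.5, |4|->4.5, |2|->2, |8|->9.5, |6|->6.5, |8|->9.5, |4|->4.5, |7|->8
Step 3: Attach original signs; sum ranks with positive sign and with negative sign.
W+ = 1 + 4.5 + 9.5 + 6.5 + 9.5 = 31
W- = 3 + 6.5 + 2 + 4.5 + 8 = 24
(Check: W+ + W- = 55 should equal n(n+1)/2 = 55.)
Step 4: Test statistic W = min(W+, W-) = 24.
Step 5: Ties in |d|, so use the tie-corrected normal approximation.
        E[W] = n(n+1)/4 = 10*11/4 = 27.5.
        Tie groups: |d|=4 (t=2), |d|=6 (t=2), |d|=8 (t=2); sum(t^3 - t) = 18.
        Var[W] = n(n+1)(2n+1)/24 - sum(t^3-t)/48 = 2310/24 - 18/48 = 95.875.
        z = (W - E[W]) / sqrt(Var[W]) = (24 - 27.5) / 9.7916 = -0.3575.
        Two-sided p = 2*Phi(z) = 0.720755.
Step 6: alpha = 0.05. fail to reject H0.

W+ = 31, W- = 24, W = min = 24, p = 0.720755, fail to reject H0.


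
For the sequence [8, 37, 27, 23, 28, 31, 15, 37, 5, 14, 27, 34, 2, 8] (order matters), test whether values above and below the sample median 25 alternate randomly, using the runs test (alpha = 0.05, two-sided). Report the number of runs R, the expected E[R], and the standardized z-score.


Step 1: Compute median = 25; label A = above, B = below.
Labels in order: BAABAABABBAABB  (n_A = 7, n_B = 7)
Step 2: Count runs R = 9.
Step 3: Under H0 (random ordering), E[R] = 2*n_A*n_B/(n_A+n_B) + 1 = 2*7*7/14 + 1 = 8.0000.
        Var[R] = 2*n_A*n_B*(2*n_A*n_B - n_A - n_B) / ((n_A+n_B)^2 * (n_A+n_B-1)) = 8232/2548 = 3.2308.
        SD[R] = 1.7974.
Step 4: Continuity-corrected z = (R - 0.5 - E[R]) / SD[R] = (9 - 0.5 - 8.0000) / 1.7974 = 0.2782.
Step 5: Two-sided p-value via normal approximation = 2*(1 - Phi(|z|)) = 0.780879.
Step 6: alpha = 0.05. fail to reject H0.

R = 9, z = 0.2782, p = 0.780879, fail to reject H0.


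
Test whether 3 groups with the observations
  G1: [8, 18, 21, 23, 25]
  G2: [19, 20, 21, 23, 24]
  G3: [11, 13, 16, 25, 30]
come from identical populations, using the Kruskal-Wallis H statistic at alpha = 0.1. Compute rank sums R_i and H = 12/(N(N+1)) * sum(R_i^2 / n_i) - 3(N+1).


Step 1: Combine all N = 15 observations and assign midranks.
sorted (value, group, rank): (8,G1,1), (11,G3,2), (13,G3,3), (16,G3,4), (18,G1,5), (19,G2,6), (20,G2,7), (21,G1,8.5), (21,G2,8.5), (23,G1,10.5), (23,G2,10.5), (24,G2,12), (25,G1,13.5), (25,G3,13.5), (30,G3,15)
Step 2: Sum ranks within each group.
R_1 = 38.5 (n_1 = 5)
R_2 = 44 (n_2 = 5)
R_3 = 37.5 (n_3 = 5)
Step 3: H = 12/(N(N+1)) * sum(R_i^2/n_i) - 3(N+1)
     = 12/(15*16) * (38.5^2/5 + 44^2/5 + 37.5^2/5) - 3*16
     = 0.050000 * 964.9 - 48
     = 0.245000.
Step 4: Ties present; correction factor C = 1 - 18/(15^3 - 15) = 0.994643. Corrected H = 0.245000 / 0.994643 = 0.246320.
Step 5: Under H0, H ~ chi^2(2); p-value = 0.884122.
Step 6: alpha = 0.1. fail to reject H0.

H = 0.2463, df = 2, p = 0.884122, fail to reject H0.


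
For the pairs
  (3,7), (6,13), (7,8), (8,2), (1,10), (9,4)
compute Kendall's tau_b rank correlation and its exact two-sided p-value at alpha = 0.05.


Step 1: Enumerate the 15 unordered pairs (i,j) with i<j and classify each by sign(x_j-x_i) * sign(y_j-y_i).
  (1,2):dx=+3,dy=+6->C; (1,3):dx=+4,dy=+1->C; (1,4):dx=+5,dy=-5->D; (1,5):dx=-2,dy=+3->D
  (1,6):dx=+6,dy=-3->D; (2,3):dx=+1,dy=-5->D; (2,4):dx=+2,dy=-11->D; (2,5):dx=-5,dy=-3->C
  (2,6):dx=+3,dy=-9->D; (3,4):dx=+1,dy=-6->D; (3,5):dx=-6,dy=+2->D; (3,6):dx=+2,dy=-4->D
  (4,5):dx=-7,dy=+8->D; (4,6):dx=+1,dy=+2->C; (5,6):dx=+8,dy=-6->D
Step 2: C = 4, D = 11, total pairs = 15.
Step 3: tau = (C - D)/(n(n-1)/2) = (4 - 11)/15 = -0.466667.
Step 4: Exact two-sided p-value (enumerate n! = 720 permutations of y under H0): p = 0.272222.
Step 5: alpha = 0.05. fail to reject H0.

tau_b = -0.4667 (C=4, D=11), p = 0.272222, fail to reject H0.


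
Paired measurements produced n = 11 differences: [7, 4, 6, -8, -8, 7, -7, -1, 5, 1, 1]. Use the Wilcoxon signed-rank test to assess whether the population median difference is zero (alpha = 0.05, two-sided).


Step 1: Drop any zero differences (none here) and take |d_i|.
|d| = [7, 4, 6, 8, 8, 7, 7, 1, 5, 1, 1]
Step 2: Midrank |d_i| (ties get averaged ranks).
ranks: |7|->8, |4|->4, |6|->6, |8|->10.5, |8|->10.5, |7|->8, |7|->8, |1|->2, |5|->5, |1|->2, |1|->2
Step 3: Attach original signs; sum ranks with positive sign and with negative sign.
W+ = 8 + 4 + 6 + 8 + 5 + 2 + 2 = 35
W- = 10.5 + 10.5 + 8 + 2 = 31
(Check: W+ + W- = 66 should equal n(n+1)/2 = 66.)
Step 4: Test statistic W = min(W+, W-) = 31.
Step 5: Ties in |d|, so use the tie-corrected normal approximation.
        E[W] = n(n+1)/4 = 11*12/4 = 33.
        Tie groups: |d|=1 (t=3), |d|=7 (t=3), |d|=8 (t=2); sum(t^3 - t) = 54.
        Var[W] = n(n+1)(2n+1)/24 - sum(t^3-t)/48 = 3036/24 - 54/48 = 125.375.
        z = (W - E[W]) / sqrt(Var[W]) = (31 - 33) / 11.1971 = -0.1786.
        Two-sided p = 2*Phi(z) = 0.858238.
Step 6: alpha = 0.05. fail to reject H0.

W+ = 35, W- = 31, W = min = 31, p = 0.858238, fail to reject H0.


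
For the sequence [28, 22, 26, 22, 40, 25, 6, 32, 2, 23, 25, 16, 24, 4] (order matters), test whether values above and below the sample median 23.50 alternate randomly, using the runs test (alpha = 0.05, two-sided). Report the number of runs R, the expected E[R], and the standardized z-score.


Step 1: Compute median = 23.50; label A = above, B = below.
Labels in order: ABABAABABBABAB  (n_A = 7, n_B = 7)
Step 2: Count runs R = 12.
Step 3: Under H0 (random ordering), E[R] = 2*n_A*n_B/(n_A+n_B) + 1 = 2*7*7/14 + 1 = 8.0000.
        Var[R] = 2*n_A*n_B*(2*n_A*n_B - n_A - n_B) / ((n_A+n_B)^2 * (n_A+n_B-1)) = 8232/2548 = 3.2308.
        SD[R] = 1.7974.
Step 4: Continuity-corrected z = (R - 0.5 - E[R]) / SD[R] = (12 - 0.5 - 8.0000) / 1.7974 = 1.9472.
Step 5: Two-sided p-value via normal approximation = 2*(1 - Phi(|z|)) = 0.051508.
Step 6: alpha = 0.05. fail to reject H0.

R = 12, z = 1.9472, p = 0.051508, fail to reject H0.


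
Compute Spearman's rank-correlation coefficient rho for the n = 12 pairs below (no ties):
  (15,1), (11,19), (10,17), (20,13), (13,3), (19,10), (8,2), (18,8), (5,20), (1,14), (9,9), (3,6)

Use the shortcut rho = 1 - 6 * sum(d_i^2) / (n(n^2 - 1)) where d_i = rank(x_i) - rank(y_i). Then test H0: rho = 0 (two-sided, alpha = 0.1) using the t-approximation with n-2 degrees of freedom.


Step 1: Rank x and y separately (midranks; no ties here).
rank(x): 15->9, 11->7, 10->6, 20->12, 13->8, 19->11, 8->4, 18->10, 5->3, 1->1, 9->5, 3->2
rank(y): 1->1, 19->11, 17->10, 13->8, 3->3, 10->7, 2->2, 8->5, 20->12, 14->9, 9->6, 6->4
Step 2: d_i = R_x(i) - R_y(i); compute d_i^2.
  (9-1)^2=64, (7-11)^2=16, (6-10)^2=16, (12-8)^2=16, (8-3)^2=25, (11-7)^2=16, (4-2)^2=4, (10-5)^2=25, (3-12)^2=81, (1-9)^2=64, (5-6)^2=1, (2-4)^2=4
sum(d^2) = 332.
Step 3: rho = 1 - 6*332 / (12*(12^2 - 1)) = 1 - 1992/1716 = -0.160839.
Step 4: Under H0, t = rho * sqrt((n-2)/(1-rho^2)) = -0.5153 ~ t(10).
Step 5: Two-sided p-value from the t-distribution with 10 df = 0.617523.
Step 6: alpha = 0.1. fail to reject H0.

rho = -0.1608, p = 0.617523, fail to reject H0 at alpha = 0.1.


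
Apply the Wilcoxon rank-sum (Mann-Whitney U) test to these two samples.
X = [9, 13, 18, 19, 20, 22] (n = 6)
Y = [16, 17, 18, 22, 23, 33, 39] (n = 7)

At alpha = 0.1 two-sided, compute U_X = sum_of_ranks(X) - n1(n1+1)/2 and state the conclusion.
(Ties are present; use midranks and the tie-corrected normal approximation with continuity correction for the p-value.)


Step 1: Combine and sort all 13 observations; assign midranks.
sorted (value, group): (9,X), (13,X), (16,Y), (17,Y), (18,X), (18,Y), (19,X), (20,X), (22,X), (22,Y), (23,Y), (33,Y), (39,Y)
ranks: 9->1, 13->2, 16->3, 17->4, 18->5.5, 18->5.5, 19->7, 20->8, 22->9.5, 22->9.5, 23->11, 33->12, 39->13
Step 2: Rank sum for X: R1 = 1 + 2 + 5.5 + 7 + 8 + 9.5 = 33.
Step 3: U_X = R1 - n1(n1+1)/2 = 33 - 6*7/2 = 33 - 21 = 12.
       U_Y = n1*n2 - U_X = 42 - 12 = 30.
Step 4: Ties are present, so use the tie-corrected normal approximation (with continuity correction) for the p-value.
Step 5: p-value = 0.223363; compare to alpha = 0.1. fail to reject H0.

U_X = 12, p = 0.223363, fail to reject H0 at alpha = 0.1.


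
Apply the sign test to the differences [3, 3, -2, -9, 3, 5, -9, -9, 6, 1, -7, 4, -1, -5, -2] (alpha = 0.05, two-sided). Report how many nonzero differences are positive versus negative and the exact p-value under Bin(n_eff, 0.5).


Step 1: Discard zero differences. Original n = 15; n_eff = number of nonzero differences = 15.
Nonzero differences (with sign): +3, +3, -2, -9, +3, +5, -9, -9, +6, +1, -7, +4, -1, -5, -2
Step 2: Count signs: positive = 7, negative = 8.
Step 3: Under H0: P(positive) = 0.5, so the number of positives S ~ Bin(15, 0.5).
Step 4: Two-sided exact p-value = sum of Bin(15,0.5) probabilities at or below the observed probability = 1.000000.
Step 5: alpha = 0.05. fail to reject H0.

n_eff = 15, pos = 7, neg = 8, p = 1.000000, fail to reject H0.


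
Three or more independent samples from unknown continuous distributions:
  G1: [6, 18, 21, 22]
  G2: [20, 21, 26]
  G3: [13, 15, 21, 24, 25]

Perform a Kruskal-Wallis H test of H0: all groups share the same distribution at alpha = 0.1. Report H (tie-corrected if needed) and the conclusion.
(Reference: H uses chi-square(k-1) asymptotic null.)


Step 1: Combine all N = 12 observations and assign midranks.
sorted (value, group, rank): (6,G1,1), (13,G3,2), (15,G3,3), (18,G1,4), (20,G2,5), (21,G1,7), (21,G2,7), (21,G3,7), (22,G1,9), (24,G3,10), (25,G3,11), (26,G2,12)
Step 2: Sum ranks within each group.
R_1 = 21 (n_1 = 4)
R_2 = 24 (n_2 = 3)
R_3 = 33 (n_3 = 5)
Step 3: H = 12/(N(N+1)) * sum(R_i^2/n_i) - 3(N+1)
     = 12/(12*13) * (21^2/4 + 24^2/3 + 33^2/5) - 3*13
     = 0.076923 * 520.05 - 39
     = 1.003846.
Step 4: Ties present; correction factor C = 1 - 24/(12^3 - 12) = 0.986014. Corrected H = 1.003846 / 0.986014 = 1.018085.
Step 5: Under H0, H ~ chi^2(2); p-value = 0.601071.
Step 6: alpha = 0.1. fail to reject H0.

H = 1.0181, df = 2, p = 0.601071, fail to reject H0.


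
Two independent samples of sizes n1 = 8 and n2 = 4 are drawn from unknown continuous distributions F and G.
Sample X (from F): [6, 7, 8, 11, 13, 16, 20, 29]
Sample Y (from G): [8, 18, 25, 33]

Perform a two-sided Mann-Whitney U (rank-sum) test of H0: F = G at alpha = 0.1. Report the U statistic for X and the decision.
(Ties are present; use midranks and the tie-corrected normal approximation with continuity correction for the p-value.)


Step 1: Combine and sort all 12 observations; assign midranks.
sorted (value, group): (6,X), (7,X), (8,X), (8,Y), (11,X), (13,X), (16,X), (18,Y), (20,X), (25,Y), (29,X), (33,Y)
ranks: 6->1, 7->2, 8->3.5, 8->3.5, 11->5, 13->6, 16->7, 18->8, 20->9, 25->10, 29->11, 33->12
Step 2: Rank sum for X: R1 = 1 + 2 + 3.5 + 5 + 6 + 7 + 9 + 11 = 44.5.
Step 3: U_X = R1 - n1(n1+1)/2 = 44.5 - 8*9/2 = 44.5 - 36 = 8.5.
       U_Y = n1*n2 - U_X = 32 - 8.5 = 23.5.
Step 4: Ties are present, so use the tie-corrected normal approximation (with continuity correction) for the p-value.
Step 5: p-value = 0.233663; compare to alpha = 0.1. fail to reject H0.

U_X = 8.5, p = 0.233663, fail to reject H0 at alpha = 0.1.


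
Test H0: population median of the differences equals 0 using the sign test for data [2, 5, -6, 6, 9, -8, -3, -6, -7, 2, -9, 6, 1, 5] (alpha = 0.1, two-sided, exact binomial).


Step 1: Discard zero differences. Original n = 14; n_eff = number of nonzero differences = 14.
Nonzero differences (with sign): +2, +5, -6, +6, +9, -8, -3, -6, -7, +2, -9, +6, +1, +5
Step 2: Count signs: positive = 8, negative = 6.
Step 3: Under H0: P(positive) = 0.5, so the number of positives S ~ Bin(14, 0.5).
Step 4: Two-sided exact p-value = sum of Bin(14,0.5) probabilities at or below the observed probability = 0.790527.
Step 5: alpha = 0.1. fail to reject H0.

n_eff = 14, pos = 8, neg = 6, p = 0.790527, fail to reject H0.


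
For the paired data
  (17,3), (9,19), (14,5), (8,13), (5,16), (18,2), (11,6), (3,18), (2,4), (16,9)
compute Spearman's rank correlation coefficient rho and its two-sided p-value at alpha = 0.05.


Step 1: Rank x and y separately (midranks; no ties here).
rank(x): 17->9, 9->5, 14->7, 8->4, 5->3, 18->10, 11->6, 3->2, 2->1, 16->8
rank(y): 3->2, 19->10, 5->4, 13->7, 16->8, 2->1, 6->5, 18->9, 4->3, 9->6
Step 2: d_i = R_x(i) - R_y(i); compute d_i^2.
  (9-2)^2=49, (5-10)^2=25, (7-4)^2=9, (4-7)^2=9, (3-8)^2=25, (10-1)^2=81, (6-5)^2=1, (2-9)^2=49, (1-3)^2=4, (8-6)^2=4
sum(d^2) = 256.
Step 3: rho = 1 - 6*256 / (10*(10^2 - 1)) = 1 - 1536/990 = -0.551515.
Step 4: Under H0, t = rho * sqrt((n-2)/(1-rho^2)) = -1.8700 ~ t(8).
Step 5: Two-sided p-value from the t-distribution with 8 df = 0.098401.
Step 6: alpha = 0.05. fail to reject H0.

rho = -0.5515, p = 0.098401, fail to reject H0 at alpha = 0.05.


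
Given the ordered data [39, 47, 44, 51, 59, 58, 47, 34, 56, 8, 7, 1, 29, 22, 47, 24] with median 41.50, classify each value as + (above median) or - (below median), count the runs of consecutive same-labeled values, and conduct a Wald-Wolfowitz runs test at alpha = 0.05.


Step 1: Compute median = 41.50; label A = above, B = below.
Labels in order: BAAAAAABABBBBBAB  (n_A = 8, n_B = 8)
Step 2: Count runs R = 7.
Step 3: Under H0 (random ordering), E[R] = 2*n_A*n_B/(n_A+n_B) + 1 = 2*8*8/16 + 1 = 9.0000.
        Var[R] = 2*n_A*n_B*(2*n_A*n_B - n_A - n_B) / ((n_A+n_B)^2 * (n_A+n_B-1)) = 14336/3840 = 3.7333.
        SD[R] = 1.9322.
Step 4: Continuity-corrected z = (R + 0.5 - E[R]) / SD[R] = (7 + 0.5 - 9.0000) / 1.9322 = -0.7763.
Step 5: Two-sided p-value via normal approximation = 2*(1 - Phi(|z|)) = 0.437558.
Step 6: alpha = 0.05. fail to reject H0.

R = 7, z = -0.7763, p = 0.437558, fail to reject H0.


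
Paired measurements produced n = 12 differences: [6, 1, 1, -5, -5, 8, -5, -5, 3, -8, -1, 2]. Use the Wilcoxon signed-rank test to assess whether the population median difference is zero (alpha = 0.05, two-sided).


Step 1: Drop any zero differences (none here) and take |d_i|.
|d| = [6, 1, 1, 5, 5, 8, 5, 5, 3, 8, 1, 2]
Step 2: Midrank |d_i| (ties get averaged ranks).
ranks: |6|->10, |1|->2, |1|->2, |5|->7.5, |5|->7.5, |8|->11.5, |5|->7.5, |5|->7.5, |3|->5, |8|->11.5, |1|->2, |2|->4
Step 3: Attach original signs; sum ranks with positive sign and with negative sign.
W+ = 10 + 2 + 2 + 11.5 + 5 + 4 = 34.5
W- = 7.5 + 7.5 + 7.5 + 7.5 + 11.5 + 2 = 43.5
(Check: W+ + W- = 78 should equal n(n+1)/2 = 78.)
Step 4: Test statistic W = min(W+, W-) = 34.5.
Step 5: Ties in |d|, so use the tie-corrected normal approximation.
        E[W] = n(n+1)/4 = 12*13/4 = 39.
        Tie groups: |d|=1 (t=3), |d|=5 (t=4), |d|=8 (t=2); sum(t^3 - t) = 90.
        Var[W] = n(n+1)(2n+1)/24 - sum(t^3-t)/48 = 3900/24 - 90/48 = 160.625.
        z = (W - E[W]) / sqrt(Var[W]) = (34.5 - 39) / 12.6738 = -0.3551.
        Two-sided p = 2*Phi(z) = 0.722542.
Step 6: alpha = 0.05. fail to reject H0.

W+ = 34.5, W- = 43.5, W = min = 34.5, p = 0.722542, fail to reject H0.


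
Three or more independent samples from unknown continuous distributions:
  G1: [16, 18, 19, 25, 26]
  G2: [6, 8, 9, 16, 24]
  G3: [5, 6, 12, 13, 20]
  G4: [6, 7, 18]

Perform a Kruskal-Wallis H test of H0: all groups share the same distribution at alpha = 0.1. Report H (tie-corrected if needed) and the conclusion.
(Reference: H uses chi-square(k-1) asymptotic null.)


Step 1: Combine all N = 18 observations and assign midranks.
sorted (value, group, rank): (5,G3,1), (6,G2,3), (6,G3,3), (6,G4,3), (7,G4,5), (8,G2,6), (9,G2,7), (12,G3,8), (13,G3,9), (16,G1,10.5), (16,G2,10.5), (18,G1,12.5), (18,G4,12.5), (19,G1,14), (20,G3,15), (24,G2,16), (25,G1,17), (26,G1,18)
Step 2: Sum ranks within each group.
R_1 = 72 (n_1 = 5)
R_2 = 42.5 (n_2 = 5)
R_3 = 36 (n_3 = 5)
R_4 = 20.5 (n_4 = 3)
Step 3: H = 12/(N(N+1)) * sum(R_i^2/n_i) - 3(N+1)
     = 12/(18*19) * (72^2/5 + 42.5^2/5 + 36^2/5 + 20.5^2/3) - 3*19
     = 0.035088 * 1797.33 - 57
     = 6.064327.
Step 4: Ties present; correction factor C = 1 - 36/(18^3 - 18) = 0.993808. Corrected H = 6.064327 / 0.993808 = 6.102111.
Step 5: Under H0, H ~ chi^2(3); p-value = 0.106747.
Step 6: alpha = 0.1. fail to reject H0.

H = 6.1021, df = 3, p = 0.106747, fail to reject H0.


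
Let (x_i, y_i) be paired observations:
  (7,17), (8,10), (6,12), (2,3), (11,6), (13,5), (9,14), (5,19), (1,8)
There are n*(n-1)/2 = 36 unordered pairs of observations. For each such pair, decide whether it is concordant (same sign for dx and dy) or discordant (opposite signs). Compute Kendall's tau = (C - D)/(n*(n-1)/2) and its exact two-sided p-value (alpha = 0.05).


Step 1: Enumerate the 36 unordered pairs (i,j) with i<j and classify each by sign(x_j-x_i) * sign(y_j-y_i).
  (1,2):dx=+1,dy=-7->D; (1,3):dx=-1,dy=-5->C; (1,4):dx=-5,dy=-14->C; (1,5):dx=+4,dy=-11->D
  (1,6):dx=+6,dy=-12->D; (1,7):dx=+2,dy=-3->D; (1,8):dx=-2,dy=+2->D; (1,9):dx=-6,dy=-9->C
  (2,3):dx=-2,dy=+2->D; (2,4):dx=-6,dy=-7->C; (2,5):dx=+3,dy=-4->D; (2,6):dx=+5,dy=-5->D
  (2,7):dx=+1,dy=+4->C; (2,8):dx=-3,dy=+9->D; (2,9):dx=-7,dy=-2->C; (3,4):dx=-4,dy=-9->C
  (3,5):dx=+5,dy=-6->D; (3,6):dx=+7,dy=-7->D; (3,7):dx=+3,dy=+2->C; (3,8):dx=-1,dy=+7->D
  (3,9):dx=-5,dy=-4->C; (4,5):dx=+9,dy=+3->C; (4,6):dx=+11,dy=+2->C; (4,7):dx=+7,dy=+11->C
  (4,8):dx=+3,dy=+16->C; (4,9):dx=-1,dy=+5->D; (5,6):dx=+2,dy=-1->D; (5,7):dx=-2,dy=+8->D
  (5,8):dx=-6,dy=+13->D; (5,9):dx=-10,dy=+2->D; (6,7):dx=-4,dy=+9->D; (6,8):dx=-8,dy=+14->D
  (6,9):dx=-12,dy=+3->D; (7,8):dx=-4,dy=+5->D; (7,9):dx=-8,dy=-6->C; (8,9):dx=-4,dy=-11->C
Step 2: C = 15, D = 21, total pairs = 36.
Step 3: tau = (C - D)/(n(n-1)/2) = (15 - 21)/36 = -0.166667.
Step 4: Exact two-sided p-value (enumerate n! = 362880 permutations of y under H0): p = 0.612202.
Step 5: alpha = 0.05. fail to reject H0.

tau_b = -0.1667 (C=15, D=21), p = 0.612202, fail to reject H0.


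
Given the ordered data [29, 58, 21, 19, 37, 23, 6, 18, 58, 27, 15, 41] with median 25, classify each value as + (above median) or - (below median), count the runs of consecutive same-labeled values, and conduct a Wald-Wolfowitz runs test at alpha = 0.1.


Step 1: Compute median = 25; label A = above, B = below.
Labels in order: AABBABBBAABA  (n_A = 6, n_B = 6)
Step 2: Count runs R = 7.
Step 3: Under H0 (random ordering), E[R] = 2*n_A*n_B/(n_A+n_B) + 1 = 2*6*6/12 + 1 = 7.0000.
        Var[R] = 2*n_A*n_B*(2*n_A*n_B - n_A - n_B) / ((n_A+n_B)^2 * (n_A+n_B-1)) = 4320/1584 = 2.7273.
        SD[R] = 1.6514.
Step 4: R = E[R], so z = 0 with no continuity correction.
Step 5: Two-sided p-value via normal approximation = 2*(1 - Phi(|z|)) = 1.000000.
Step 6: alpha = 0.1. fail to reject H0.

R = 7, z = 0.0000, p = 1.000000, fail to reject H0.


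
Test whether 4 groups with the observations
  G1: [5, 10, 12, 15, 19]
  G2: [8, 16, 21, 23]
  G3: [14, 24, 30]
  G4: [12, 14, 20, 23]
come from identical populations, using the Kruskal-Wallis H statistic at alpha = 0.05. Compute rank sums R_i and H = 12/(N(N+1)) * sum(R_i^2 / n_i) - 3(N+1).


Step 1: Combine all N = 16 observations and assign midranks.
sorted (value, group, rank): (5,G1,1), (8,G2,2), (10,G1,3), (12,G1,4.5), (12,G4,4.5), (14,G3,6.5), (14,G4,6.5), (15,G1,8), (16,G2,9), (19,G1,10), (20,G4,11), (21,G2,12), (23,G2,13.5), (23,G4,13.5), (24,G3,15), (30,G3,16)
Step 2: Sum ranks within each group.
R_1 = 26.5 (n_1 = 5)
R_2 = 36.5 (n_2 = 4)
R_3 = 37.5 (n_3 = 3)
R_4 = 35.5 (n_4 = 4)
Step 3: H = 12/(N(N+1)) * sum(R_i^2/n_i) - 3(N+1)
     = 12/(16*17) * (26.5^2/5 + 36.5^2/4 + 37.5^2/3 + 35.5^2/4) - 3*17
     = 0.044118 * 1257.33 - 51
     = 4.470221.
Step 4: Ties present; correction factor C = 1 - 18/(16^3 - 16) = 0.995588. Corrected H = 4.470221 / 0.995588 = 4.490030.
Step 5: Under H0, H ~ chi^2(3); p-value = 0.213181.
Step 6: alpha = 0.05. fail to reject H0.

H = 4.4900, df = 3, p = 0.213181, fail to reject H0.


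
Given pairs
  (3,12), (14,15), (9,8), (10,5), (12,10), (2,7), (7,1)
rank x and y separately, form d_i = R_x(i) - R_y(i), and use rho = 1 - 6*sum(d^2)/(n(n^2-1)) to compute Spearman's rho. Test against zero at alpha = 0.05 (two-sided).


Step 1: Rank x and y separately (midranks; no ties here).
rank(x): 3->2, 14->7, 9->4, 10->5, 12->6, 2->1, 7->3
rank(y): 12->6, 15->7, 8->4, 5->2, 10->5, 7->3, 1->1
Step 2: d_i = R_x(i) - R_y(i); compute d_i^2.
  (2-6)^2=16, (7-7)^2=0, (4-4)^2=0, (5-2)^2=9, (6-5)^2=1, (1-3)^2=4, (3-1)^2=4
sum(d^2) = 34.
Step 3: rho = 1 - 6*34 / (7*(7^2 - 1)) = 1 - 204/336 = 0.392857.
Step 4: Under H0, t = rho * sqrt((n-2)/(1-rho^2)) = 0.9553 ~ t(5).
Step 5: Two-sided p-value from the t-distribution with 5 df = 0.383317.
Step 6: alpha = 0.05. fail to reject H0.

rho = 0.3929, p = 0.383317, fail to reject H0 at alpha = 0.05.


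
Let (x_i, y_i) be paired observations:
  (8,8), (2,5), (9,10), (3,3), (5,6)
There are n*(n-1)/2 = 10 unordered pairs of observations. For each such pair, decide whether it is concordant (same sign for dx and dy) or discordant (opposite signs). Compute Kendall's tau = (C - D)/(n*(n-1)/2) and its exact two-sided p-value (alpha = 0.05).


Step 1: Enumerate the 10 unordered pairs (i,j) with i<j and classify each by sign(x_j-x_i) * sign(y_j-y_i).
  (1,2):dx=-6,dy=-3->C; (1,3):dx=+1,dy=+2->C; (1,4):dx=-5,dy=-5->C; (1,5):dx=-3,dy=-2->C
  (2,3):dx=+7,dy=+5->C; (2,4):dx=+1,dy=-2->D; (2,5):dx=+3,dy=+1->C; (3,4):dx=-6,dy=-7->C
  (3,5):dx=-4,dy=-4->C; (4,5):dx=+2,dy=+3->C
Step 2: C = 9, D = 1, total pairs = 10.
Step 3: tau = (C - D)/(n(n-1)/2) = (9 - 1)/10 = 0.800000.
Step 4: Exact two-sided p-value (enumerate n! = 120 permutations of y under H0): p = 0.083333.
Step 5: alpha = 0.05. fail to reject H0.

tau_b = 0.8000 (C=9, D=1), p = 0.083333, fail to reject H0.


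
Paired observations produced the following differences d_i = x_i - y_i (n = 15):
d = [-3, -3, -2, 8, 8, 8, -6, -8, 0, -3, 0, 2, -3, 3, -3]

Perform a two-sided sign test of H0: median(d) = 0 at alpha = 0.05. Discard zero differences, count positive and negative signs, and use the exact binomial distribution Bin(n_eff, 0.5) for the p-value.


Step 1: Discard zero differences. Original n = 15; n_eff = number of nonzero differences = 13.
Nonzero differences (with sign): -3, -3, -2, +8, +8, +8, -6, -8, -3, +2, -3, +3, -3
Step 2: Count signs: positive = 5, negative = 8.
Step 3: Under H0: P(positive) = 0.5, so the number of positives S ~ Bin(13, 0.5).
Step 4: Two-sided exact p-value = sum of Bin(13,0.5) probabilities at or below the observed probability = 0.581055.
Step 5: alpha = 0.05. fail to reject H0.

n_eff = 13, pos = 5, neg = 8, p = 0.581055, fail to reject H0.


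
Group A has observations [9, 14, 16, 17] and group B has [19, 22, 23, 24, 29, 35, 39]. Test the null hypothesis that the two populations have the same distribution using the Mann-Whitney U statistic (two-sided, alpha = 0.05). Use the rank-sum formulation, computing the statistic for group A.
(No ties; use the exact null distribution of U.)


Step 1: Combine and sort all 11 observations; assign midranks.
sorted (value, group): (9,X), (14,X), (16,X), (17,X), (19,Y), (22,Y), (23,Y), (24,Y), (29,Y), (35,Y), (39,Y)
ranks: 9->1, 14->2, 16->3, 17->4, 19->5, 22->6, 23->7, 24->8, 29->9, 35->10, 39->11
Step 2: Rank sum for X: R1 = 1 + 2 + 3 + 4 = 10.
Step 3: U_X = R1 - n1(n1+1)/2 = 10 - 4*5/2 = 10 - 10 = 0.
       U_Y = n1*n2 - U_X = 28 - 0 = 28.
Step 4: No ties, so the exact null distribution of U (based on enumerating the C(11,4) = 330 equally likely rank assignments) gives the two-sided p-value.
Step 5: p-value = 0.006061; compare to alpha = 0.05. reject H0.

U_X = 0, p = 0.006061, reject H0 at alpha = 0.05.


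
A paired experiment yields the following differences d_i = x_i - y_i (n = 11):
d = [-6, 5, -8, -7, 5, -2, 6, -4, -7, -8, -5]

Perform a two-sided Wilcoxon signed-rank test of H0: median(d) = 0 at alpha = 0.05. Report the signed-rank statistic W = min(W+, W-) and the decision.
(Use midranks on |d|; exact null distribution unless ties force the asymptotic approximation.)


Step 1: Drop any zero differences (none here) and take |d_i|.
|d| = [6, 5, 8, 7, 5, 2, 6, 4, 7, 8, 5]
Step 2: Midrank |d_i| (ties get averaged ranks).
ranks: |6|->6.5, |5|->4, |8|->10.5, |7|->8.5, |5|->4, |2|->1, |6|->6.5, |4|->2, |7|->8.5, |8|->10.5, |5|->4
Step 3: Attach original signs; sum ranks with positive sign and with negative sign.
W+ = 4 + 4 + 6.5 = 14.5
W- = 6.5 + 10.5 + 8.5 + 1 + 2 + 8.5 + 10.5 + 4 = 51.5
(Check: W+ + W- = 66 should equal n(n+1)/2 = 66.)
Step 4: Test statistic W = min(W+, W-) = 14.5.
Step 5: Ties in |d|, so use the tie-corrected normal approximation.
        E[W] = n(n+1)/4 = 11*12/4 = 33.
        Tie groups: |d|=5 (t=3), |d|=6 (t=2), |d|=7 (t=2), |d|=8 (t=2); sum(t^3 - t) = 42.
        Var[W] = n(n+1)(2n+1)/24 - sum(t^3-t)/48 = 3036/24 - 42/48 = 125.625.
        z = (W - E[W]) / sqrt(Var[W]) = (14.5 - 33) / 11.2083 = -1.6506.
        Two-sided p = 2*Phi(z) = 0.098827.
Step 6: alpha = 0.05. fail to reject H0.

W+ = 14.5, W- = 51.5, W = min = 14.5, p = 0.098827, fail to reject H0.


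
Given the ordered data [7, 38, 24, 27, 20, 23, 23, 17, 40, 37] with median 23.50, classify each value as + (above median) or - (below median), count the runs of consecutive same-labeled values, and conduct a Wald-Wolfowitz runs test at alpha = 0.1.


Step 1: Compute median = 23.50; label A = above, B = below.
Labels in order: BAAABBBBAA  (n_A = 5, n_B = 5)
Step 2: Count runs R = 4.
Step 3: Under H0 (random ordering), E[R] = 2*n_A*n_B/(n_A+n_B) + 1 = 2*5*5/10 + 1 = 6.0000.
        Var[R] = 2*n_A*n_B*(2*n_A*n_B - n_A - n_B) / ((n_A+n_B)^2 * (n_A+n_B-1)) = 2000/900 = 2.2222.
        SD[R] = 1.4907.
Step 4: Continuity-corrected z = (R + 0.5 - E[R]) / SD[R] = (4 + 0.5 - 6.0000) / 1.4907 = -1.0062.
Step 5: Two-sided p-value via normal approximation = 2*(1 - Phi(|z|)) = 0.314305.
Step 6: alpha = 0.1. fail to reject H0.

R = 4, z = -1.0062, p = 0.314305, fail to reject H0.


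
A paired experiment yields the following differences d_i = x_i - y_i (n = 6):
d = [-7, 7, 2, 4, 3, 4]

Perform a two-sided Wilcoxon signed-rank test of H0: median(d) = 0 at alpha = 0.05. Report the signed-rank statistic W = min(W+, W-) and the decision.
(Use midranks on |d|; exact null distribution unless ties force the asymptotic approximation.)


Step 1: Drop any zero differences (none here) and take |d_i|.
|d| = [7, 7, 2, 4, 3, 4]
Step 2: Midrank |d_i| (ties get averaged ranks).
ranks: |7|->5.5, |7|->5.5, |2|->1, |4|->3.5, |3|->2, |4|->3.5
Step 3: Attach original signs; sum ranks with positive sign and with negative sign.
W+ = 5.5 + 1 + 3.5 + 2 + 3.5 = 15.5
W- = 5.5 = 5.5
(Check: W+ + W- = 21 should equal n(n+1)/2 = 21.)
Step 4: Test statistic W = min(W+, W-) = 5.5.
Step 5: Ties in |d|, so use the tie-corrected normal approximation.
        E[W] = n(n+1)/4 = 6*7/4 = 10.5.
        Tie groups: |d|=4 (t=2), |d|=7 (t=2); sum(t^3 - t) = 12.
        Var[W] = n(n+1)(2n+1)/24 - sum(t^3-t)/48 = 546/24 - 12/48 = 22.5.
        z = (W - E[W]) / sqrt(Var[W]) = (5.5 - 10.5) / 4.7434 = -1.0541.
        Two-sided p = 2*Phi(z) = 0.291841.
Step 6: alpha = 0.05. fail to reject H0.

W+ = 15.5, W- = 5.5, W = min = 5.5, p = 0.291841, fail to reject H0.


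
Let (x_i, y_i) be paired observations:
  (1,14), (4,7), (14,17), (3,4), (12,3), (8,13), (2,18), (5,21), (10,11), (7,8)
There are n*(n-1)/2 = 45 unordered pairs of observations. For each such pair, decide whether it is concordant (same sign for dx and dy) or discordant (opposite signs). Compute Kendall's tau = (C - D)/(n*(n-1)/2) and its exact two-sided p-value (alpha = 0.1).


Step 1: Enumerate the 45 unordered pairs (i,j) with i<j and classify each by sign(x_j-x_i) * sign(y_j-y_i).
  (1,2):dx=+3,dy=-7->D; (1,3):dx=+13,dy=+3->C; (1,4):dx=+2,dy=-10->D; (1,5):dx=+11,dy=-11->D
  (1,6):dx=+7,dy=-1->D; (1,7):dx=+1,dy=+4->C; (1,8):dx=+4,dy=+7->C; (1,9):dx=+9,dy=-3->D
  (1,10):dx=+6,dy=-6->D; (2,3):dx=+10,dy=+10->C; (2,4):dx=-1,dy=-3->C; (2,5):dx=+8,dy=-4->D
  (2,6):dx=+4,dy=+6->C; (2,7):dx=-2,dy=+11->D; (2,8):dx=+1,dy=+14->C; (2,9):dx=+6,dy=+4->C
  (2,10):dx=+3,dy=+1->C; (3,4):dx=-11,dy=-13->C; (3,5):dx=-2,dy=-14->C; (3,6):dx=-6,dy=-4->C
  (3,7):dx=-12,dy=+1->D; (3,8):dx=-9,dy=+4->D; (3,9):dx=-4,dy=-6->C; (3,10):dx=-7,dy=-9->C
  (4,5):dx=+9,dy=-1->D; (4,6):dx=+5,dy=+9->C; (4,7):dx=-1,dy=+14->D; (4,8):dx=+2,dy=+17->C
  (4,9):dx=+7,dy=+7->C; (4,10):dx=+4,dy=+4->C; (5,6):dx=-4,dy=+10->D; (5,7):dx=-10,dy=+15->D
  (5,8):dx=-7,dy=+18->D; (5,9):dx=-2,dy=+8->D; (5,10):dx=-5,dy=+5->D; (6,7):dx=-6,dy=+5->D
  (6,8):dx=-3,dy=+8->D; (6,9):dx=+2,dy=-2->D; (6,10):dx=-1,dy=-5->C; (7,8):dx=+3,dy=+3->C
  (7,9):dx=+8,dy=-7->D; (7,10):dx=+5,dy=-10->D; (8,9):dx=+5,dy=-10->D; (8,10):dx=+2,dy=-13->D
  (9,10):dx=-3,dy=-3->C
Step 2: C = 21, D = 24, total pairs = 45.
Step 3: tau = (C - D)/(n(n-1)/2) = (21 - 24)/45 = -0.066667.
Step 4: Exact two-sided p-value (enumerate n! = 3628800 permutations of y under H0): p = 0.861801.
Step 5: alpha = 0.1. fail to reject H0.

tau_b = -0.0667 (C=21, D=24), p = 0.861801, fail to reject H0.


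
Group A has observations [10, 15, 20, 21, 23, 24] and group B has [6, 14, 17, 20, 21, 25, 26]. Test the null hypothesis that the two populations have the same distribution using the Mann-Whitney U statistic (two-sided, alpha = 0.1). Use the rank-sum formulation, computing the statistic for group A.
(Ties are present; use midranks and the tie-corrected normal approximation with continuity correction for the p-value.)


Step 1: Combine and sort all 13 observations; assign midranks.
sorted (value, group): (6,Y), (10,X), (14,Y), (15,X), (17,Y), (20,X), (20,Y), (21,X), (21,Y), (23,X), (24,X), (25,Y), (26,Y)
ranks: 6->1, 10->2, 14->3, 15->4, 17->5, 20->6.5, 20->6.5, 21->8.5, 21->8.5, 23->10, 24->11, 25->12, 26->13
Step 2: Rank sum for X: R1 = 2 + 4 + 6.5 + 8.5 + 10 + 11 = 42.
Step 3: U_X = R1 - n1(n1+1)/2 = 42 - 6*7/2 = 42 - 21 = 21.
       U_Y = n1*n2 - U_X = 42 - 21 = 21.
Step 4: Ties are present, so use the tie-corrected normal approximation (with continuity correction) for the p-value.
Step 5: p-value = 1.000000; compare to alpha = 0.1. fail to reject H0.

U_X = 21, p = 1.000000, fail to reject H0 at alpha = 0.1.


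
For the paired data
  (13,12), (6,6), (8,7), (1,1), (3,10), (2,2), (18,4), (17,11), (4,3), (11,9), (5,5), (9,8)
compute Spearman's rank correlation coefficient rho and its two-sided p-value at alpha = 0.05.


Step 1: Rank x and y separately (midranks; no ties here).
rank(x): 13->10, 6->6, 8->7, 1->1, 3->3, 2->2, 18->12, 17->11, 4->4, 11->9, 5->5, 9->8
rank(y): 12->12, 6->6, 7->7, 1->1, 10->10, 2->2, 4->4, 11->11, 3->3, 9->9, 5->5, 8->8
Step 2: d_i = R_x(i) - R_y(i); compute d_i^2.
  (10-12)^2=4, (6-6)^2=0, (7-7)^2=0, (1-1)^2=0, (3-10)^2=49, (2-2)^2=0, (12-4)^2=64, (11-11)^2=0, (4-3)^2=1, (9-9)^2=0, (5-5)^2=0, (8-8)^2=0
sum(d^2) = 118.
Step 3: rho = 1 - 6*118 / (12*(12^2 - 1)) = 1 - 708/1716 = 0.587413.
Step 4: Under H0, t = rho * sqrt((n-2)/(1-rho^2)) = 2.2953 ~ t(10).
Step 5: Two-sided p-value from the t-distribution with 10 df = 0.044609.
Step 6: alpha = 0.05. reject H0.

rho = 0.5874, p = 0.044609, reject H0 at alpha = 0.05.


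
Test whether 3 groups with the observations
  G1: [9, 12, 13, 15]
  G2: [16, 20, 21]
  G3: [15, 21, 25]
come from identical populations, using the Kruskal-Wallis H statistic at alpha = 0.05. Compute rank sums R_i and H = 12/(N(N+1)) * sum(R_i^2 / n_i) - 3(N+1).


Step 1: Combine all N = 10 observations and assign midranks.
sorted (value, group, rank): (9,G1,1), (12,G1,2), (13,G1,3), (15,G1,4.5), (15,G3,4.5), (16,G2,6), (20,G2,7), (21,G2,8.5), (21,G3,8.5), (25,G3,10)
Step 2: Sum ranks within each group.
R_1 = 10.5 (n_1 = 4)
R_2 = 21.5 (n_2 = 3)
R_3 = 23 (n_3 = 3)
Step 3: H = 12/(N(N+1)) * sum(R_i^2/n_i) - 3(N+1)
     = 12/(10*11) * (10.5^2/4 + 21.5^2/3 + 23^2/3) - 3*11
     = 0.109091 * 357.979 - 33
     = 6.052273.
Step 4: Ties present; correction factor C = 1 - 12/(10^3 - 10) = 0.987879. Corrected H = 6.052273 / 0.987879 = 6.126534.
Step 5: Under H0, H ~ chi^2(2); p-value = 0.046735.
Step 6: alpha = 0.05. reject H0.

H = 6.1265, df = 2, p = 0.046735, reject H0.


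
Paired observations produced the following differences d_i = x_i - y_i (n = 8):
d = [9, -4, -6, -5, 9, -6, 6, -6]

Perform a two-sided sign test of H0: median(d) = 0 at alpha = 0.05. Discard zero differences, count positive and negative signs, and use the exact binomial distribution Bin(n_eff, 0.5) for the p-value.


Step 1: Discard zero differences. Original n = 8; n_eff = number of nonzero differences = 8.
Nonzero differences (with sign): +9, -4, -6, -5, +9, -6, +6, -6
Step 2: Count signs: positive = 3, negative = 5.
Step 3: Under H0: P(positive) = 0.5, so the number of positives S ~ Bin(8, 0.5).
Step 4: Two-sided exact p-value = sum of Bin(8,0.5) probabilities at or below the observed probability = 0.726562.
Step 5: alpha = 0.05. fail to reject H0.

n_eff = 8, pos = 3, neg = 5, p = 0.726562, fail to reject H0.


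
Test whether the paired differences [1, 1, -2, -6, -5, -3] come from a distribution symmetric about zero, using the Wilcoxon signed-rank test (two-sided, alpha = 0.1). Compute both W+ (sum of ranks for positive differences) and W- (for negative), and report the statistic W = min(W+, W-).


Step 1: Drop any zero differences (none here) and take |d_i|.
|d| = [1, 1, 2, 6, 5, 3]
Step 2: Midrank |d_i| (ties get averaged ranks).
ranks: |1|->1.5, |1|->1.5, |2|->3, |6|->6, |5|->5, |3|->4
Step 3: Attach original signs; sum ranks with positive sign and with negative sign.
W+ = 1.5 + 1.5 = 3
W- = 3 + 6 + 5 + 4 = 18
(Check: W+ + W- = 21 should equal n(n+1)/2 = 21.)
Step 4: Test statistic W = min(W+, W-) = 3.
Step 5: Ties in |d|, so use the tie-corrected normal approximation.
        E[W] = n(n+1)/4 = 6*7/4 = 10.5.
        Tie groups: |d|=1 (t=2); sum(t^3 - t) = 6.
        Var[W] = n(n+1)(2n+1)/24 - sum(t^3-t)/48 = 546/24 - 6/48 = 22.625.
        z = (W - E[W]) / sqrt(Var[W]) = (3 - 10.5) / 4.7566 = -1.5768.
        Two-sided p = 2*Phi(z) = 0.114850.
Step 6: alpha = 0.1. fail to reject H0.

W+ = 3, W- = 18, W = min = 3, p = 0.114850, fail to reject H0.


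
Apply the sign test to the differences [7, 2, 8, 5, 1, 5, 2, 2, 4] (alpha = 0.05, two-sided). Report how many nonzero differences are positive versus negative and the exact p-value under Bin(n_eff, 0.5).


Step 1: Discard zero differences. Original n = 9; n_eff = number of nonzero differences = 9.
Nonzero differences (with sign): +7, +2, +8, +5, +1, +5, +2, +2, +4
Step 2: Count signs: positive = 9, negative = 0.
Step 3: Under H0: P(positive) = 0.5, so the number of positives S ~ Bin(9, 0.5).
Step 4: Two-sided exact p-value = sum of Bin(9,0.5) probabilities at or below the observed probability = 0.003906.
Step 5: alpha = 0.05. reject H0.

n_eff = 9, pos = 9, neg = 0, p = 0.003906, reject H0.


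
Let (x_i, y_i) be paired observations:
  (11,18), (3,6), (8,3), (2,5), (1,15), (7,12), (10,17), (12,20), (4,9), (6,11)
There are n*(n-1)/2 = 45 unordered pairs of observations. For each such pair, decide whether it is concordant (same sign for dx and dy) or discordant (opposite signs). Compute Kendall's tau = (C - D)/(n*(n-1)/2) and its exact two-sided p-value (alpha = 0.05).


Step 1: Enumerate the 45 unordered pairs (i,j) with i<j and classify each by sign(x_j-x_i) * sign(y_j-y_i).
  (1,2):dx=-8,dy=-12->C; (1,3):dx=-3,dy=-15->C; (1,4):dx=-9,dy=-13->C; (1,5):dx=-10,dy=-3->C
  (1,6):dx=-4,dy=-6->C; (1,7):dx=-1,dy=-1->C; (1,8):dx=+1,dy=+2->C; (1,9):dx=-7,dy=-9->C
  (1,10):dx=-5,dy=-7->C; (2,3):dx=+5,dy=-3->D; (2,4):dx=-1,dy=-1->C; (2,5):dx=-2,dy=+9->D
  (2,6):dx=+4,dy=+6->C; (2,7):dx=+7,dy=+11->C; (2,8):dx=+9,dy=+14->C; (2,9):dx=+1,dy=+3->C
  (2,10):dx=+3,dy=+5->C; (3,4):dx=-6,dy=+2->D; (3,5):dx=-7,dy=+12->D; (3,6):dx=-1,dy=+9->D
  (3,7):dx=+2,dy=+14->C; (3,8):dx=+4,dy=+17->C; (3,9):dx=-4,dy=+6->D; (3,10):dx=-2,dy=+8->D
  (4,5):dx=-1,dy=+10->D; (4,6):dx=+5,dy=+7->C; (4,7):dx=+8,dy=+12->C; (4,8):dx=+10,dy=+15->C
  (4,9):dx=+2,dy=+4->C; (4,10):dx=+4,dy=+6->C; (5,6):dx=+6,dy=-3->D; (5,7):dx=+9,dy=+2->C
  (5,8):dx=+11,dy=+5->C; (5,9):dx=+3,dy=-6->D; (5,10):dx=+5,dy=-4->D; (6,7):dx=+3,dy=+5->C
  (6,8):dx=+5,dy=+8->C; (6,9):dx=-3,dy=-3->C; (6,10):dx=-1,dy=-1->C; (7,8):dx=+2,dy=+3->C
  (7,9):dx=-6,dy=-8->C; (7,10):dx=-4,dy=-6->C; (8,9):dx=-8,dy=-11->C; (8,10):dx=-6,dy=-9->C
  (9,10):dx=+2,dy=+2->C
Step 2: C = 34, D = 11, total pairs = 45.
Step 3: tau = (C - D)/(n(n-1)/2) = (34 - 11)/45 = 0.511111.
Step 4: Exact two-sided p-value (enumerate n! = 3628800 permutations of y under H0): p = 0.046623.
Step 5: alpha = 0.05. reject H0.

tau_b = 0.5111 (C=34, D=11), p = 0.046623, reject H0.
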